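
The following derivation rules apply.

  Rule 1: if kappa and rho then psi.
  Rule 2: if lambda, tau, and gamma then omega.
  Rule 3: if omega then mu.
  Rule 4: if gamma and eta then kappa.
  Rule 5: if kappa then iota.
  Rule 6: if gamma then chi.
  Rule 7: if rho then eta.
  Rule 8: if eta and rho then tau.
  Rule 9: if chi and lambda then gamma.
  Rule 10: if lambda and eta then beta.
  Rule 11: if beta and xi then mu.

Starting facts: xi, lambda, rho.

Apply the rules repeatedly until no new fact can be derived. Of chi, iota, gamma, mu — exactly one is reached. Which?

From rho, Rule 7 gives eta.
From lambda and eta, Rule 10 gives beta.
From beta and xi, Rule 11 gives mu.
gamma would need chi and lambda (Rule 9), but chi is never established. chi would need gamma (Rule 6), but gamma is never established. iota would need kappa (Rule 5), but kappa is never established.

mu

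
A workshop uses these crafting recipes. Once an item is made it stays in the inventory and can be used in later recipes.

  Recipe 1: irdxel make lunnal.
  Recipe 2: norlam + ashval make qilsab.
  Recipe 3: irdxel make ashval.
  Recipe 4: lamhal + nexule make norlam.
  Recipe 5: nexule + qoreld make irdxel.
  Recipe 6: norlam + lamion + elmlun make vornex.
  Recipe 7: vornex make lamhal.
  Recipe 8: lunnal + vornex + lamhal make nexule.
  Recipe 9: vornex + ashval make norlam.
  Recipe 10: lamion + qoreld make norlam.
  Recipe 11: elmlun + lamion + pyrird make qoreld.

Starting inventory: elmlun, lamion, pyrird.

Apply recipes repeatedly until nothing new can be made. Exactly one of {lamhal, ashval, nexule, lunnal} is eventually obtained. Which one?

elmlun + lamion + pyrird → qoreld (Recipe 11).
Using Recipe 10, lamion and qoreld make norlam.
norlam + lamion + elmlun → vornex (Recipe 6).
Using Recipe 7, vornex makes lamhal.
ashval would need irdxel (Recipe 3), but irdxel is never obtained. lunnal would need irdxel (Recipe 1), but irdxel is never obtained. nexule would need lunnal, vornex, and lamhal (Recipe 8), but lunnal is never obtained.

lamhal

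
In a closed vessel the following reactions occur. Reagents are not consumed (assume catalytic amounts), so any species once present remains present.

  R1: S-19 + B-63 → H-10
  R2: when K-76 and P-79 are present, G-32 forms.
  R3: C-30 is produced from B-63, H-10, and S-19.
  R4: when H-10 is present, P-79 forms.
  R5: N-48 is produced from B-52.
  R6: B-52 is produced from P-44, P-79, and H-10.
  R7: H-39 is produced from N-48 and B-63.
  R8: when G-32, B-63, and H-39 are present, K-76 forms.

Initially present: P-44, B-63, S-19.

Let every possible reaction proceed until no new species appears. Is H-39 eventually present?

Yes

S-19 and B-63 present → H-10 forms (R1).
H-10 present → P-79 forms (R4).
P-44, P-79, and H-10 present → B-52 forms (R6).
B-52 present → N-48 forms (R5).
N-48 and B-63 present → H-39 forms (R7).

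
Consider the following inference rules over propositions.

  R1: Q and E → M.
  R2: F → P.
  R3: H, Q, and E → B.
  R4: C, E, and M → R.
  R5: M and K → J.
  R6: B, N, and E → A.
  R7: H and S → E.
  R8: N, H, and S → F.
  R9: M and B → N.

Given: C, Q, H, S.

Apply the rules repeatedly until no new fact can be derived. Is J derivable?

J would need M and K (R5), but K is never established.

No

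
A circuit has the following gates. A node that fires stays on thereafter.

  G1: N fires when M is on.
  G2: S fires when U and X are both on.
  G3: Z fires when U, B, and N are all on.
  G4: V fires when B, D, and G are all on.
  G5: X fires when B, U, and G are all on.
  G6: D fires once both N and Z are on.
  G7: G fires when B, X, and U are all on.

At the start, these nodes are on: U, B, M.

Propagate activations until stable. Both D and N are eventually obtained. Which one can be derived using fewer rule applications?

N: G1: M on → N on. [1 rule application]
D: G1: M on → N on. U, B, and N are on, so Z fires (G3). G6: N and Z on → D on. [3 rule applications]
N needs fewer.

N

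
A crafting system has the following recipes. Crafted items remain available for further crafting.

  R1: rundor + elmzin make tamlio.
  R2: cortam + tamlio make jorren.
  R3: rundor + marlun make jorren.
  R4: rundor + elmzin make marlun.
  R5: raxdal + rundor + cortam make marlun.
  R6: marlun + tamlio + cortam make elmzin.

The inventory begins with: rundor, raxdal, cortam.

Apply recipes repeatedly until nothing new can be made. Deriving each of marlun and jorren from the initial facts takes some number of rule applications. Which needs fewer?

marlun

marlun: Using R5, raxdal, rundor, and cortam make marlun. [1 rule application]
jorren: raxdal + rundor + cortam → marlun (R5). rundor + marlun → jorren (R3). [2 rule applications]
marlun needs fewer.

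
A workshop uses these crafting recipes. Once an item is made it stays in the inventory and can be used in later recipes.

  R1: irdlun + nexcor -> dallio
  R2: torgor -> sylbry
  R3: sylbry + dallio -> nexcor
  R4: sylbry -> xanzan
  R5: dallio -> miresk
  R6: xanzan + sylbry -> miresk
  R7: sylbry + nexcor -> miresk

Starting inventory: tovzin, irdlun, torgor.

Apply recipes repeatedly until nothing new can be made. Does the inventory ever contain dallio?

No

dallio would need irdlun and nexcor (R1), but nexcor is never obtained.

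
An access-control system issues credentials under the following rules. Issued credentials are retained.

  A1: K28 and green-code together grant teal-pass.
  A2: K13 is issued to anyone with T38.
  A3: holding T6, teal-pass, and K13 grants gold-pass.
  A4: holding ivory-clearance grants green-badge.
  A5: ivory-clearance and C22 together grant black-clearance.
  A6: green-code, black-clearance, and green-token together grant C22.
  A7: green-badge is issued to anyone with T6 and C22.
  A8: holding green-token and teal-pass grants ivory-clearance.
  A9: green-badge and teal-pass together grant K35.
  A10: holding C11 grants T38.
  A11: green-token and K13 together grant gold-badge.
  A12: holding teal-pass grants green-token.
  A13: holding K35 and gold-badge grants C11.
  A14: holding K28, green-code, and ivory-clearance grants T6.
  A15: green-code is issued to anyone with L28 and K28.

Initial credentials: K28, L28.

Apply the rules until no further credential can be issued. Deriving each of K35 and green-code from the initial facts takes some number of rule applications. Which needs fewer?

green-code: Holding L28 and K28 grants green-code (A15). [1 rule application]
K35: Holding L28 and K28 grants green-code (A15). Holding K28 and green-code grants teal-pass (A1). Holding teal-pass grants green-token (A12). Holding green-token and teal-pass grants ivory-clearance (A8). Holding ivory-clearance grants green-badge (A4). Holding green-badge and teal-pass grants K35 (A9). [6 rule applications]
green-code needs fewer.

green-code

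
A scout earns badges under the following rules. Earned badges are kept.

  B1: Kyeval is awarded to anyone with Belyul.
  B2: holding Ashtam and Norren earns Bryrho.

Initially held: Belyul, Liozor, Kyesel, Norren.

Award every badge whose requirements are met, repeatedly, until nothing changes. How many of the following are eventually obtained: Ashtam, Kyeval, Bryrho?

With Belyul, Kyeval is earned (B1).
No rule produces Ashtam, and it is not given.
Kyeval: reached.
Bryrho would need Ashtam and Norren (B2), but Ashtam is never earned.
Reached: Kyeval — 1 of the 3.

1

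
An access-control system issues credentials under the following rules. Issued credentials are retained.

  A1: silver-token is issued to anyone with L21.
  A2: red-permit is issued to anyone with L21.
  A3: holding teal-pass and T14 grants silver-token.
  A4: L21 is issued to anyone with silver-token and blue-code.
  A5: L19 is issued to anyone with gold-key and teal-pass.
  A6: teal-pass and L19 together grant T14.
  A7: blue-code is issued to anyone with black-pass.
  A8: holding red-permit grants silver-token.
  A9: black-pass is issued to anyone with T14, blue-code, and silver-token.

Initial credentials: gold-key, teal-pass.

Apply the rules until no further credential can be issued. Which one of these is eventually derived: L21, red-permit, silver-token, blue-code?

silver-token

Holding gold-key and teal-pass grants L19 (A5).
Holding teal-pass and L19 grants T14 (A6).
Holding teal-pass and T14 grants silver-token (A3).
blue-code would need black-pass (A7), but black-pass is never granted. red-permit would need L21 (A2), but L21 is never granted. L21 would need silver-token and blue-code (A4), but blue-code is never granted.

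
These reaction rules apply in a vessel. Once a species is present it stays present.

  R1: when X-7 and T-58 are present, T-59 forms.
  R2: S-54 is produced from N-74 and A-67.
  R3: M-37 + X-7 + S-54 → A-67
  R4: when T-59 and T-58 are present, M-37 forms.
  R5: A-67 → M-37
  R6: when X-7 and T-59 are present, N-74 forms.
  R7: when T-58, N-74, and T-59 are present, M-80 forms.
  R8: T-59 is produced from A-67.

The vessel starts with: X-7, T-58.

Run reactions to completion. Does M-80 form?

X-7 and T-58 present → T-59 forms (R1).
X-7 and T-59 present → N-74 forms (R6).
T-58, N-74, and T-59 present → M-80 forms (R7).

Yes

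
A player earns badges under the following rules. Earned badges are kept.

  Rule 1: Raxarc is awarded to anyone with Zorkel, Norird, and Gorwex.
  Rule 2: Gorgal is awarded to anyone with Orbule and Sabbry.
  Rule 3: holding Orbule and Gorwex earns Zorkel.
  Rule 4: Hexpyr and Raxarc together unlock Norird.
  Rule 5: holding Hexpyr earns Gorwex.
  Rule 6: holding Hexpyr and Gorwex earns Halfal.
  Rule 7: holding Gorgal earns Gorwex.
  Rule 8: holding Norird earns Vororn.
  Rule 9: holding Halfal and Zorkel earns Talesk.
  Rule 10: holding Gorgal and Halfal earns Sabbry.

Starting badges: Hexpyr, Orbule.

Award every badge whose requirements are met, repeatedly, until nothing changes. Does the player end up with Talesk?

With Hexpyr, Gorwex is earned (Rule 5).
With Orbule and Gorwex, Zorkel is earned (Rule 3).
With Hexpyr and Gorwex, Halfal is earned (Rule 6).
With Halfal and Zorkel, Talesk is earned (Rule 9).

Yes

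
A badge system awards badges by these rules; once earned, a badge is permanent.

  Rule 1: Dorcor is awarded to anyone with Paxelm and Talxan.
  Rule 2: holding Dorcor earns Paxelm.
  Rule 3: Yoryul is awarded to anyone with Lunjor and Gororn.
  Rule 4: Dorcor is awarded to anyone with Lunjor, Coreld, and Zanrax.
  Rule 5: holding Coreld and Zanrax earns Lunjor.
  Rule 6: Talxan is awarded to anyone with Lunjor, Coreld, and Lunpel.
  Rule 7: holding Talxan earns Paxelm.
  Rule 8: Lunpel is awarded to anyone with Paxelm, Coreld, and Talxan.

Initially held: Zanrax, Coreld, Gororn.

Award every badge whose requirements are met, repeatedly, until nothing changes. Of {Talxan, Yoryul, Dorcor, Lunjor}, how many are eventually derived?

With Coreld and Zanrax, Lunjor is earned (Rule 5).
With Lunjor, Coreld, and Zanrax, Dorcor is earned (Rule 4).
With Lunjor and Gororn, Yoryul is earned (Rule 3).
Talxan would need Lunjor, Coreld, and Lunpel (Rule 6), but Lunpel is never earned.
Yoryul: reached.
Dorcor: reached.
Lunjor: reached.
Reached: Yoryul, Dorcor, and Lunjor — 3 of the 4.

3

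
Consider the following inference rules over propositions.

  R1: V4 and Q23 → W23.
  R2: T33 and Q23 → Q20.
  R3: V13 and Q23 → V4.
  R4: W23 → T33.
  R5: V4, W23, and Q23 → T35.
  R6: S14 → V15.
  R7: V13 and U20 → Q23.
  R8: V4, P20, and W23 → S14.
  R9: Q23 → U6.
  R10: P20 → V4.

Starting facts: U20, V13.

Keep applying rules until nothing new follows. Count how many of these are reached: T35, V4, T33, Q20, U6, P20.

5

V13 and U20 hold, so Q23 follows (R7).
V13 and Q23 hold, so V4 follows (R3).
From Q23, R9 gives U6.
From V4 and Q23, R1 gives W23.
V4, W23, and Q23 hold, so T35 follows (R5).
From W23, R4 gives T33.
From T33 and Q23, R2 gives Q20.
T35: reached.
V4: reached.
T33: reached.
Q20: reached.
U6: reached.
No rule produces P20, and it is not given.
Reached: T35, V4, T33, Q20, and U6 — 5 of the 6.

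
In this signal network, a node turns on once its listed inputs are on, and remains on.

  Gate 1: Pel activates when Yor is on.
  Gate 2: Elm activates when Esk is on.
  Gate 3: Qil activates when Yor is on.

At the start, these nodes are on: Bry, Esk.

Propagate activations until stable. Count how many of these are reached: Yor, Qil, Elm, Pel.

1

Esk is on, so Elm activates (Gate 2).
No rule produces Yor, and it is not given.
Qil would need Yor (Gate 3), but Yor never turns on.
Elm: reached.
Pel would need Yor (Gate 1), but Yor never turns on.
Reached: Elm — 1 of the 4.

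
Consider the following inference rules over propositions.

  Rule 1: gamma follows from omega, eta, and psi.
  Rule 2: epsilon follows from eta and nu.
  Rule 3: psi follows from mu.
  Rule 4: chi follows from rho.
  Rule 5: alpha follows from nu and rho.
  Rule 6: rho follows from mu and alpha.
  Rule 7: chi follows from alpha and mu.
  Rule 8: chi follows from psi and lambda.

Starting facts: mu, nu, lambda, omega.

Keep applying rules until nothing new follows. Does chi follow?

Yes

mu holds, so psi follows (Rule 3).
psi and lambda hold, so chi follows (Rule 8).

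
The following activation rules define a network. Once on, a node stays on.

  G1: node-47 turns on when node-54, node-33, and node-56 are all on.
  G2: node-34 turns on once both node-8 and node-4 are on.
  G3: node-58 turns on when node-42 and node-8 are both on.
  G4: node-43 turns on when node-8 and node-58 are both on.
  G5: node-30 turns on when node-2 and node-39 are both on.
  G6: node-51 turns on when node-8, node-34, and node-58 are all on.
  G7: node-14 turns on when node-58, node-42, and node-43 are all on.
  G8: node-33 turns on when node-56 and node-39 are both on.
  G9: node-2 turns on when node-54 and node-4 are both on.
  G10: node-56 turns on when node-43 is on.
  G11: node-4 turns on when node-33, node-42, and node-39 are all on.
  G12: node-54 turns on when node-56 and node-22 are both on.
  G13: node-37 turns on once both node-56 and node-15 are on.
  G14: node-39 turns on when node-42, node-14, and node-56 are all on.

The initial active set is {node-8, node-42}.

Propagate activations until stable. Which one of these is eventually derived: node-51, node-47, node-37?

G3: node-42 and node-8 on → node-58 on.
node-8 and node-58 are on, so node-43 turns on (G4).
node-58, node-42, and node-43 are on, so node-14 turns on (G7).
node-43 is on, so node-56 turns on (G10).
node-42, node-14, and node-56 are on, so node-39 turns on (G14).
node-56 and node-39 are on, so node-33 turns on (G8).
G11: node-33, node-42, and node-39 on → node-4 on.
G2: node-8 and node-4 on → node-34 on.
node-8, node-34, and node-58 are on, so node-51 turns on (G6).
node-37 would need node-56 and node-15 (G13), but node-15 never turns on. node-47 would need node-54, node-33, and node-56 (G1), but node-54 never turns on.

node-51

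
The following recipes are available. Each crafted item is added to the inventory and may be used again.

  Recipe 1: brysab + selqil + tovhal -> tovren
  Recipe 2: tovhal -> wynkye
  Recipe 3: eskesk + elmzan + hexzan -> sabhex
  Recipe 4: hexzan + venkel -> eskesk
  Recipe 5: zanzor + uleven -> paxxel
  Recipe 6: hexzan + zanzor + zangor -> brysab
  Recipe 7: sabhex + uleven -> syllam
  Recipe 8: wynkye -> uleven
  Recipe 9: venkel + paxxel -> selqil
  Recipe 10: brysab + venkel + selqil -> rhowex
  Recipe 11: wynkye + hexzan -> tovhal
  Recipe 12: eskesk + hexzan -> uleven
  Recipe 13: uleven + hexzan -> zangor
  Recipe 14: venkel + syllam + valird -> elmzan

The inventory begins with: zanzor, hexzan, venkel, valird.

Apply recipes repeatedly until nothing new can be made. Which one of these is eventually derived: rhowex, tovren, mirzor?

Using Recipe 4, hexzan and venkel make eskesk.
eskesk + hexzan -> uleven (Recipe 12).
uleven + hexzan -> zangor (Recipe 13).
Using Recipe 5, zanzor and uleven make paxxel.
Using Recipe 6, hexzan, zanzor, and zangor make brysab.
venkel + paxxel -> selqil (Recipe 9).
Using Recipe 10, brysab, venkel, and selqil make rhowex.
tovren would need brysab, selqil, and tovhal (Recipe 1), but tovhal is never obtained. No rule produces mirzor, and it is not given.

rhowex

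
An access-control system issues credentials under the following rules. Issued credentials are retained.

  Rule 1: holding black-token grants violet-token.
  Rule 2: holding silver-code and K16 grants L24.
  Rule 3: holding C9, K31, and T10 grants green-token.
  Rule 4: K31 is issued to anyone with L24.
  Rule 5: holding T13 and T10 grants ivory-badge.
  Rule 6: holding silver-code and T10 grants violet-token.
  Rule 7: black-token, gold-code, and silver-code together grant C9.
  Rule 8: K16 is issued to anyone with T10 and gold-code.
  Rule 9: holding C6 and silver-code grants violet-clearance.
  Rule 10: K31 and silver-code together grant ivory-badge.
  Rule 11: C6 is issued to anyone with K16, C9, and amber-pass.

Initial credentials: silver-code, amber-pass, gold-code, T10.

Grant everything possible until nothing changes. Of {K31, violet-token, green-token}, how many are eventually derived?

Holding silver-code and T10 grants violet-token (Rule 6).
Holding T10 and gold-code grants K16 (Rule 8).
Holding silver-code and K16 grants L24 (Rule 2).
Holding L24 grants K31 (Rule 4).
K31: reached.
violet-token: reached.
green-token would need C9, K31, and T10 (Rule 3), but C9 is never granted.
Reached: K31 and violet-token — 2 of the 3.

2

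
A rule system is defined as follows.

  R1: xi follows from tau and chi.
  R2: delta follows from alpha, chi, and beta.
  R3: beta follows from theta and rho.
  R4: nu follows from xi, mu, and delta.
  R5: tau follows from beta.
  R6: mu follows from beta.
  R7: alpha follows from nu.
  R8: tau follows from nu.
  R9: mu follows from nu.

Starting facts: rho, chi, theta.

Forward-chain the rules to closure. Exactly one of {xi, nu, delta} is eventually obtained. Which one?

xi

From theta and rho, R3 gives beta.
beta holds, so tau follows (R5).
From tau and chi, R1 gives xi.
delta would need alpha, chi, and beta (R2), but alpha is never established. nu would need xi, mu, and delta (R4), but delta is never established.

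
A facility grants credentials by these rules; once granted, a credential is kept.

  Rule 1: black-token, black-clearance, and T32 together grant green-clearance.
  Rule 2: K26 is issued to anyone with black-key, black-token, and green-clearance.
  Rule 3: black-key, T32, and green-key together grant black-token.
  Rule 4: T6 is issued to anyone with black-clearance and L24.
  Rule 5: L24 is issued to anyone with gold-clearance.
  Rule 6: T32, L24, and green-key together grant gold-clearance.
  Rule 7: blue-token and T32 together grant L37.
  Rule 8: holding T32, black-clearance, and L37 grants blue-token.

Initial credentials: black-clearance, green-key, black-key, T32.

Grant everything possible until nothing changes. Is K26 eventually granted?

Holding black-key, T32, and green-key grants black-token (Rule 3).
Holding black-token, black-clearance, and T32 grants green-clearance (Rule 1).
Holding black-key, black-token, and green-clearance grants K26 (Rule 2).

Yes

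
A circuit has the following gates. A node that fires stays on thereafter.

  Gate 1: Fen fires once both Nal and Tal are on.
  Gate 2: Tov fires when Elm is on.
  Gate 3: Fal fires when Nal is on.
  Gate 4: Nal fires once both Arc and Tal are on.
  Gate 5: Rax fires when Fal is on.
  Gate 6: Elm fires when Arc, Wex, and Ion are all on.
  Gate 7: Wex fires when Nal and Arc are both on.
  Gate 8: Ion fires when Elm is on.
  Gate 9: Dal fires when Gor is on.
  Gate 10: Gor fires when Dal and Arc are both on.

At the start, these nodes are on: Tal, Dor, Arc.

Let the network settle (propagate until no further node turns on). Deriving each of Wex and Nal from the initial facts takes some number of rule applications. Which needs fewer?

Nal

Nal: Arc and Tal are on, so Nal fires (Gate 4). [1 rule application]
Wex: Arc and Tal are on, so Nal fires (Gate 4). Nal and Arc are on, so Wex fires (Gate 7). [2 rule applications]
Nal needs fewer.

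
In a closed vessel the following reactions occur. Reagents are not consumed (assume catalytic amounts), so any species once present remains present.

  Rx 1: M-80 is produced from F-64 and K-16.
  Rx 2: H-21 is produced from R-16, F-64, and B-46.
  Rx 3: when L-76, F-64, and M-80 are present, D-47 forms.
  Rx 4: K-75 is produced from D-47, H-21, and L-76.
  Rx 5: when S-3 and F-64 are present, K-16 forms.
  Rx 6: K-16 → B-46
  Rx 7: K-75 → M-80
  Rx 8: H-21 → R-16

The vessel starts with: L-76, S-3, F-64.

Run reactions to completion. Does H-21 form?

No

H-21 would need R-16, F-64, and B-46 (Rx 2), but R-16 never forms.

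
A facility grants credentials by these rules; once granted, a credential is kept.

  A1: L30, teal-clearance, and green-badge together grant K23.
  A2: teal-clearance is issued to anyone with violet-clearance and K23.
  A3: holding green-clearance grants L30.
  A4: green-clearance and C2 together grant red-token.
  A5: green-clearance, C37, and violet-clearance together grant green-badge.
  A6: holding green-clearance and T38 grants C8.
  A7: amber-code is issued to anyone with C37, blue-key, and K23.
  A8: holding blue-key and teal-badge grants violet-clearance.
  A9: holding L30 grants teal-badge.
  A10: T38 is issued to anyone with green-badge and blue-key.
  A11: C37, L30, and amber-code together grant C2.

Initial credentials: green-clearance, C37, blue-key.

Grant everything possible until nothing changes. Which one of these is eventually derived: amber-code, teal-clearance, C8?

Holding green-clearance grants L30 (A3).
Holding L30 grants teal-badge (A9).
Holding blue-key and teal-badge grants violet-clearance (A8).
Holding green-clearance, C37, and violet-clearance grants green-badge (A5).
Holding green-badge and blue-key grants T38 (A10).
Holding green-clearance and T38 grants C8 (A6).
teal-clearance would need violet-clearance and K23 (A2), but K23 is never granted. amber-code would need C37, blue-key, and K23 (A7), but K23 is never granted.

C8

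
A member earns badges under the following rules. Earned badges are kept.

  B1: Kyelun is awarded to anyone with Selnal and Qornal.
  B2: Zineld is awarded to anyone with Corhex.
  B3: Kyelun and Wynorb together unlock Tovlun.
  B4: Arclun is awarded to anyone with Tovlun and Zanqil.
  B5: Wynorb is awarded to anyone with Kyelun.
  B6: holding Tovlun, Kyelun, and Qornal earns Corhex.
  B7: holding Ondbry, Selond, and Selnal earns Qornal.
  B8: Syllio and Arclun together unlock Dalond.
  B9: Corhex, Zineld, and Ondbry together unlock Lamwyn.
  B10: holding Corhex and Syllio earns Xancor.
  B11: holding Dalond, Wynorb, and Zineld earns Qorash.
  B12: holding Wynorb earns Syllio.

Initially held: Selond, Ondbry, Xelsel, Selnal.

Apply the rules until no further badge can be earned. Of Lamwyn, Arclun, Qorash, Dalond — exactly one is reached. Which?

With Ondbry, Selond, and Selnal, Qornal is earned (B7).
With Selnal and Qornal, Kyelun is earned (B1).
With Kyelun, Wynorb is earned (B5).
With Kyelun and Wynorb, Tovlun is earned (B3).
With Tovlun, Kyelun, and Qornal, Corhex is earned (B6).
With Corhex, Zineld is earned (B2).
With Corhex, Zineld, and Ondbry, Lamwyn is earned (B9).
Arclun would need Tovlun and Zanqil (B4), but Zanqil is never earned. Dalond would need Syllio and Arclun (B8), but Arclun is never earned. Qorash would need Dalond, Wynorb, and Zineld (B11), but Dalond is never earned.

Lamwyn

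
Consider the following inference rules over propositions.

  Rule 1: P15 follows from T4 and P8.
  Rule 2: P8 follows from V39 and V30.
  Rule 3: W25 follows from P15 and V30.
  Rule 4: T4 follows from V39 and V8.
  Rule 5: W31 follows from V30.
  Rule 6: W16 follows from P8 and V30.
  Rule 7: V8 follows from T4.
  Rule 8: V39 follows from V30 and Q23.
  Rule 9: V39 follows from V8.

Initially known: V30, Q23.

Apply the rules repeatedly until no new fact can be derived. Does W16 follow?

V30 and Q23 hold, so V39 follows (Rule 8).
V39 and V30 hold, so P8 follows (Rule 2).
From P8 and V30, Rule 6 gives W16.

Yes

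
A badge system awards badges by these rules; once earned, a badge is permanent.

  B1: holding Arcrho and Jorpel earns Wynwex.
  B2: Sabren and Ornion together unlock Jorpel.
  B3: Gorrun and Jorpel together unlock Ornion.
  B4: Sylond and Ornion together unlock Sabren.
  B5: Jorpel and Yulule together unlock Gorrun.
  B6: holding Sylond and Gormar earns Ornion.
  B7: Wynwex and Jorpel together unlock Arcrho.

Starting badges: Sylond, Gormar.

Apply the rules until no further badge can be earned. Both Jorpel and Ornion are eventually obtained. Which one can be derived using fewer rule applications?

Ornion

Ornion: With Sylond and Gormar, Ornion is earned (B6). [1 rule application]
Jorpel: With Sylond and Gormar, Ornion is earned (B6). With Sylond and Ornion, Sabren is earned (B4). With Sabren and Ornion, Jorpel is earned (B2). [3 rule applications]
Ornion needs fewer.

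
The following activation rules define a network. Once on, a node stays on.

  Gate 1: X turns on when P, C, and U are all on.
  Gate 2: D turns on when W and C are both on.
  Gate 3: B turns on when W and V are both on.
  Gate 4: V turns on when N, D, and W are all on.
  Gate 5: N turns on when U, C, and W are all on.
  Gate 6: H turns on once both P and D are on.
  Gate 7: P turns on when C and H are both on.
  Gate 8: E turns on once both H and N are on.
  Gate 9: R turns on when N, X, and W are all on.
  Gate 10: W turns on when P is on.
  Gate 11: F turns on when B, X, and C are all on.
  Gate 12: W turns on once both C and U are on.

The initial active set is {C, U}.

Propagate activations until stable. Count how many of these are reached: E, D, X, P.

1

Gate 12: C and U on → W on.
W and C are on, so D turns on (Gate 2).
E would need H and N (Gate 8), but H never turns on.
D: reached.
X would need P, C, and U (Gate 1), but P never turns on.
P would need C and H (Gate 7), but H never turns on.
Reached: D — 1 of the 4.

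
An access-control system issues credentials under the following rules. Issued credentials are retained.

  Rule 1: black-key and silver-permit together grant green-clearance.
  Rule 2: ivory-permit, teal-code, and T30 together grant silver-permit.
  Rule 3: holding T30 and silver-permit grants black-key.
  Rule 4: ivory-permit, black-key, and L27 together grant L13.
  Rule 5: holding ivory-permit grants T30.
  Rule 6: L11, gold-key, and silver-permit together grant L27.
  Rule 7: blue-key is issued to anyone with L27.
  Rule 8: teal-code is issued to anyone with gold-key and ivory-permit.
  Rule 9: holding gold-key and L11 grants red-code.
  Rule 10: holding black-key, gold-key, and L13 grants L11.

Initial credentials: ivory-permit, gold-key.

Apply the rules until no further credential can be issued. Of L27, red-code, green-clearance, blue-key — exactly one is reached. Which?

Holding gold-key and ivory-permit grants teal-code (Rule 8).
Holding ivory-permit grants T30 (Rule 5).
Holding ivory-permit, teal-code, and T30 grants silver-permit (Rule 2).
Holding T30 and silver-permit grants black-key (Rule 3).
Holding black-key and silver-permit grants green-clearance (Rule 1).
red-code would need gold-key and L11 (Rule 9), but L11 is never granted. L27 would need L11, gold-key, and silver-permit (Rule 6), but L11 is never granted. blue-key would need L27 (Rule 7), but L27 is never granted.

green-clearance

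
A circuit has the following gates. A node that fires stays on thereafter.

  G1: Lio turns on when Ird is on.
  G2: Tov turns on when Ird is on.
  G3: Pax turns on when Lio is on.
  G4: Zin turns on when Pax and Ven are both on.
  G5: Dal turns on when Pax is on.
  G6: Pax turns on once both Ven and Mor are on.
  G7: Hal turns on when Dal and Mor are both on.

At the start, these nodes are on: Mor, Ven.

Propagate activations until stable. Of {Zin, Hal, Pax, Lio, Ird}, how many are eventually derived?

Ven and Mor are on, so Pax turns on (G6).
G5: Pax on → Dal on.
G4: Pax and Ven on → Zin on.
Dal and Mor are on, so Hal turns on (G7).
Zin: reached.
Hal: reached.
Pax: reached.
Lio would need Ird (G1), but Ird never turns on.
No rule produces Ird, and it is not given.
Reached: Zin, Hal, and Pax — 3 of the 5.

3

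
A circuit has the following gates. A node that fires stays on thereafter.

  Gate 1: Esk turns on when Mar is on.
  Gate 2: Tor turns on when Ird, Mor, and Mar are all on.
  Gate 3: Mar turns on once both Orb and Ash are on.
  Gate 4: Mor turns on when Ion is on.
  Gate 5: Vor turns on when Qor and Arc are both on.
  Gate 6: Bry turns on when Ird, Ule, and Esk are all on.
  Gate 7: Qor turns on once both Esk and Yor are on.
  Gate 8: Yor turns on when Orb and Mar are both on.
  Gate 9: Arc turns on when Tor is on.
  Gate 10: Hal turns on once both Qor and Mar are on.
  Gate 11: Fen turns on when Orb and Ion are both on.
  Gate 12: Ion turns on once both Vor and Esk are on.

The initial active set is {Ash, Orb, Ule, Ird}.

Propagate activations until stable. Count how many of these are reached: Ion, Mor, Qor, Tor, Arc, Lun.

1

Orb and Ash are on, so Mar turns on (Gate 3).
Gate 8: Orb and Mar on → Yor on.
Gate 1: Mar on → Esk on.
Gate 7: Esk and Yor on → Qor on.
Ion would need Vor and Esk (Gate 12), but Vor never turns on.
Mor would need Ion (Gate 4), but Ion never turns on.
Qor: reached.
Tor would need Ird, Mor, and Mar (Gate 2), but Mor never turns on.
Arc would need Tor (Gate 9), but Tor never turns on.
No rule produces Lun, and it is not given.
Reached: Qor — 1 of the 6.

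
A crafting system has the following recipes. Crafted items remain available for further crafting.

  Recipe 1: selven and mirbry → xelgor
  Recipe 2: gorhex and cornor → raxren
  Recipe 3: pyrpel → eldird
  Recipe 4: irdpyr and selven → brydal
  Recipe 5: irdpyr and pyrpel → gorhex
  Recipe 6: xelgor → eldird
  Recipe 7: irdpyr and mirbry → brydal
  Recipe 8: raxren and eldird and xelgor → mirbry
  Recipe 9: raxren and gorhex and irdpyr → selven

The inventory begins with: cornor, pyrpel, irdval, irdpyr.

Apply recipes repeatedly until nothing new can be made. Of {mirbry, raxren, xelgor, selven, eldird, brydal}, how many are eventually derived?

4

pyrpel → eldird (Recipe 3).
irdpyr and pyrpel → gorhex (Recipe 5).
Using Recipe 2, gorhex and cornor make raxren.
Using Recipe 9, raxren, gorhex, and irdpyr make selven.
irdpyr and selven → brydal (Recipe 4).
mirbry would need raxren, eldird, and xelgor (Recipe 8), but xelgor is never obtained.
raxren: reached.
xelgor would need selven and mirbry (Recipe 1), but mirbry is never obtained.
selven: reached.
eldird: reached.
brydal: reached.
Reached: raxren, selven, eldird, and brydal — 4 of the 6.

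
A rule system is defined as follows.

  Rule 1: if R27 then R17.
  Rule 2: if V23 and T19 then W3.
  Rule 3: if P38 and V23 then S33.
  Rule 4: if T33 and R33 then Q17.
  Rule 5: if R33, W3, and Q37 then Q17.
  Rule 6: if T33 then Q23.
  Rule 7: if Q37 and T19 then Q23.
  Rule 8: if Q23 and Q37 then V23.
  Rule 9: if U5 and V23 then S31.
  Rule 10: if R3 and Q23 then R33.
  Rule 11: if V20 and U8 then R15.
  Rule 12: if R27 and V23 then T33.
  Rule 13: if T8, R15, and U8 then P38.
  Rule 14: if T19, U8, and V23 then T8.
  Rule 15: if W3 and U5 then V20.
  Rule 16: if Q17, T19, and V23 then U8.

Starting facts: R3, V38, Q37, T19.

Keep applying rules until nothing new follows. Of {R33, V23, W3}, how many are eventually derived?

3

From Q37 and T19, Rule 7 gives Q23.
R3 and Q23 hold, so R33 follows (Rule 10).
From Q23 and Q37, Rule 8 gives V23.
V23 and T19 hold, so W3 follows (Rule 2).
R33: reached.
V23: reached.
W3: reached.
All 3 are reached.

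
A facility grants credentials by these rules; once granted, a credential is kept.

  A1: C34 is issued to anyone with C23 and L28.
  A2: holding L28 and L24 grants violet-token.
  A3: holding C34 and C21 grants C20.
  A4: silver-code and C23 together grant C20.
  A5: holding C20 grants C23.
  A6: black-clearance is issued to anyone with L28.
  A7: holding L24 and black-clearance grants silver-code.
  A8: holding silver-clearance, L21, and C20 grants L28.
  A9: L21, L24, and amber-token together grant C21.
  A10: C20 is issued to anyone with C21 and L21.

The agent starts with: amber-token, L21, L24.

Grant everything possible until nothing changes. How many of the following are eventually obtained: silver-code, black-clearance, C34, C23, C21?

2

Holding L21, L24, and amber-token grants C21 (A9).
Holding C21 and L21 grants C20 (A10).
Holding C20 grants C23 (A5).
silver-code would need L24 and black-clearance (A7), but black-clearance is never granted.
black-clearance would need L28 (A6), but L28 is never granted.
C34 would need C23 and L28 (A1), but L28 is never granted.
C23: reached.
C21: reached.
Reached: C23 and C21 — 2 of the 5.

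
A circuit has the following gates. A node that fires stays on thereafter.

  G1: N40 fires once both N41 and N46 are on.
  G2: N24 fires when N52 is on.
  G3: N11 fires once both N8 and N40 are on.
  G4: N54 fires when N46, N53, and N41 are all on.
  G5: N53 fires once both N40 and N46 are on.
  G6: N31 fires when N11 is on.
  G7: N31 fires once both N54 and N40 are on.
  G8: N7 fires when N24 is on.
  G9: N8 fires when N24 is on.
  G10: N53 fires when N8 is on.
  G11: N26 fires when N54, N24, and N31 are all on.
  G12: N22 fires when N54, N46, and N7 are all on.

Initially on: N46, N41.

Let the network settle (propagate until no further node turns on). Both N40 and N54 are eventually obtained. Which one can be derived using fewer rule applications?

N40: G1: N41 and N46 on → N40 on. [1 rule application]
N54: N41 and N46 are on, so N40 fires (G1). G5: N40 and N46 on → N53 on. N46, N53, and N41 are on, so N54 fires (G4). [3 rule applications]
N40 needs fewer.

N40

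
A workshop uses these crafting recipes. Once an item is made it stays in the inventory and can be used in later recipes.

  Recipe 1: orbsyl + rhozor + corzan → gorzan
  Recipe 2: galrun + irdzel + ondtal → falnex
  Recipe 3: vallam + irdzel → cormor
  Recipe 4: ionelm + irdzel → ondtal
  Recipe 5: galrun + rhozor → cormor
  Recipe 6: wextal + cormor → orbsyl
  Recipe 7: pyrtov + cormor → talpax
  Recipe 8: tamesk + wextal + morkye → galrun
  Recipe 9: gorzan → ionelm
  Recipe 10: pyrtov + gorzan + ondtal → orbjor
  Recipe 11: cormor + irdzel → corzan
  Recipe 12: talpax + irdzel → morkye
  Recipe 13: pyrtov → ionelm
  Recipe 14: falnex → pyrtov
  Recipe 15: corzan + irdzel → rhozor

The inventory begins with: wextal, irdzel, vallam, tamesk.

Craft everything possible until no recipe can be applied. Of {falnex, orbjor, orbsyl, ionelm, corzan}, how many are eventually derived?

vallam + irdzel → cormor (Recipe 3).
Using Recipe 6, wextal and cormor make orbsyl.
Using Recipe 11, cormor and irdzel make corzan.
corzan + irdzel → rhozor (Recipe 15).
Using Recipe 1, orbsyl, rhozor, and corzan make gorzan.
Using Recipe 9, gorzan makes ionelm.
falnex would need galrun, irdzel, and ondtal (Recipe 2), but galrun is never obtained.
orbjor would need pyrtov, gorzan, and ondtal (Recipe 10), but pyrtov is never obtained.
orbsyl: reached.
ionelm: reached.
corzan: reached.
Reached: orbsyl, ionelm, and corzan — 3 of the 5.

3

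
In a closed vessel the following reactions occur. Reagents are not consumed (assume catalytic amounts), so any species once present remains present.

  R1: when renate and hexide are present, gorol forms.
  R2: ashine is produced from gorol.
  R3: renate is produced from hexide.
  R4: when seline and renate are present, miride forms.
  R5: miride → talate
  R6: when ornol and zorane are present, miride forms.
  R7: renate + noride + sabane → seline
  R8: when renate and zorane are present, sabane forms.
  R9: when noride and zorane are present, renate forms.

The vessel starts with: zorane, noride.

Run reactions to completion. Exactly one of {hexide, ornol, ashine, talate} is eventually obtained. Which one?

noride and zorane present → renate forms (R9).
renate and zorane present → sabane forms (R8).
renate, noride, and sabane present → seline forms (R7).
seline and renate present → miride forms (R4).
miride present → talate forms (R5).
No rule produces ornol, and it is not given. No rule produces hexide, and it is not given. ashine would need gorol (R2), but gorol never forms.

talate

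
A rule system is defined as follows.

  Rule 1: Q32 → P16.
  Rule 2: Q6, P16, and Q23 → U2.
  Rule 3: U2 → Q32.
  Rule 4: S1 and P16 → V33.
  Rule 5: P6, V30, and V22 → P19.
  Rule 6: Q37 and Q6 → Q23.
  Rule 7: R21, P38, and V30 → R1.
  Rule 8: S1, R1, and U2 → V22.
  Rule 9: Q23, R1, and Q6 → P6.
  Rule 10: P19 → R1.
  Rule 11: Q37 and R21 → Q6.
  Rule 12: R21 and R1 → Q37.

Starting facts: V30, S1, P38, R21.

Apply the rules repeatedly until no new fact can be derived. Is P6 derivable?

Yes

From R21, P38, and V30, Rule 7 gives R1.
From R21 and R1, Rule 12 gives Q37.
Q37 and R21 hold, so Q6 follows (Rule 11).
From Q37 and Q6, Rule 6 gives Q23.
From Q23, R1, and Q6, Rule 9 gives P6.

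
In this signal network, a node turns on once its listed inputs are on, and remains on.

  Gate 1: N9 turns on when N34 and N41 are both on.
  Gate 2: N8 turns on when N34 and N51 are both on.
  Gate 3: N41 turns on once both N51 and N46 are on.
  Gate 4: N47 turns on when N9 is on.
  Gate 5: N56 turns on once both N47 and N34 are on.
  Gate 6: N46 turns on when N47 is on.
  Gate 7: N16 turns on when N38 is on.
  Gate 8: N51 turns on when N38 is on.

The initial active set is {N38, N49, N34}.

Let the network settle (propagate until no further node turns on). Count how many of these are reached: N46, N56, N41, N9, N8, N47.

N38 is on, so N51 turns on (Gate 8).
N34 and N51 are on, so N8 turns on (Gate 2).
N46 would need N47 (Gate 6), but N47 never turns on.
N56 would need N47 and N34 (Gate 5), but N47 never turns on.
N41 would need N51 and N46 (Gate 3), but N46 never turns on.
N9 would need N34 and N41 (Gate 1), but N41 never turns on.
N8: reached.
N47 would need N9 (Gate 4), but N9 never turns on.
Reached: N8 — 1 of the 6.

1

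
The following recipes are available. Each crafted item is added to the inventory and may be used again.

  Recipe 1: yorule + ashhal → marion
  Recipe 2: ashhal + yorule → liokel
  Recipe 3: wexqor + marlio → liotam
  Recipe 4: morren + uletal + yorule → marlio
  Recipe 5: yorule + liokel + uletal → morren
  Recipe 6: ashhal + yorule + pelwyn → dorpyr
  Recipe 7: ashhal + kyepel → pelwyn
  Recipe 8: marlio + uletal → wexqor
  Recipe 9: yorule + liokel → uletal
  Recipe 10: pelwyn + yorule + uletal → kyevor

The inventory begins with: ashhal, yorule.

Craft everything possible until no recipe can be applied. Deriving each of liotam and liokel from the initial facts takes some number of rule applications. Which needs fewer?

liokel: Using Recipe 2, ashhal and yorule make liokel. [1 rule application]
liotam: ashhal + yorule → liokel (Recipe 2). Using Recipe 9, yorule and liokel make uletal. Using Recipe 5, yorule, liokel, and uletal make morren. Using Recipe 4, morren, uletal, and yorule make marlio. Using Recipe 8, marlio and uletal make wexqor. Using Recipe 3, wexqor and marlio make liotam. [6 rule applications]
liokel needs fewer.

liokel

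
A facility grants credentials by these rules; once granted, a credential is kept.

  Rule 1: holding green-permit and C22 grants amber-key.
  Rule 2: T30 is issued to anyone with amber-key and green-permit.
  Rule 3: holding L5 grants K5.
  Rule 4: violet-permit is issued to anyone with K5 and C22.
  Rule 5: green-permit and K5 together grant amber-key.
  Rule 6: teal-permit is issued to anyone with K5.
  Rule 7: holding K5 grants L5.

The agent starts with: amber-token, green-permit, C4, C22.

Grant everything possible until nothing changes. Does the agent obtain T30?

Yes

Holding green-permit and C22 grants amber-key (Rule 1).
Holding amber-key and green-permit grants T30 (Rule 2).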